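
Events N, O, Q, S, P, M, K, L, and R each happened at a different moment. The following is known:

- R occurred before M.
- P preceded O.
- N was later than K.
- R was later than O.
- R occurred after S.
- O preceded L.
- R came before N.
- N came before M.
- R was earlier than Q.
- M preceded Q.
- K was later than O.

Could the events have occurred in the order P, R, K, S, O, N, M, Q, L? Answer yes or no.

The constraints require S before R, but in the proposed sequence R appears ahead of S. That one violation is enough.

no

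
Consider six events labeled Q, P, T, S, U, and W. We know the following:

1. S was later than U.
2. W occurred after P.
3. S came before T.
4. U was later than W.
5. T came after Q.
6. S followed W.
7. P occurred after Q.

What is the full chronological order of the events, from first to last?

Q, P, W, U, S, T

The constraints fix every adjacent pair, so only one ordering works:
Q → P → W → U → S → T.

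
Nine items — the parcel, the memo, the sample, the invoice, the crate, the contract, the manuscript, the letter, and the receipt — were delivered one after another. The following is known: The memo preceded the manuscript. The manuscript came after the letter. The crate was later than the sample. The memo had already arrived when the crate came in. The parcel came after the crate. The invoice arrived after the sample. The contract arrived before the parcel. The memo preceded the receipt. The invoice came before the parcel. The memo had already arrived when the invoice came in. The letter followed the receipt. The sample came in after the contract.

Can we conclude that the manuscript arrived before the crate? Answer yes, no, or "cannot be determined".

cannot be determined

No chain of stated constraints runs from the manuscript to the crate, and none runs from the crate to the manuscript either.
So the relative order of the manuscript and the crate is not fixed by the given facts.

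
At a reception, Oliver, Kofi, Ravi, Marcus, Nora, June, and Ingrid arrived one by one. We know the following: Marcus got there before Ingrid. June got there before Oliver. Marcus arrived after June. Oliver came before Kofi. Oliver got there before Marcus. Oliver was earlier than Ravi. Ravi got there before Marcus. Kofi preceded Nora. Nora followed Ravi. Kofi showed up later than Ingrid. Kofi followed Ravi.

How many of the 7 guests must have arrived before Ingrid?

4

Directly stated before Ingrid: Marcus.
June reaches Ingrid via June → Marcus → Ingrid.
Oliver reaches Ingrid via Oliver → Marcus → Ingrid.
Ravi reaches Ingrid via Ravi → Marcus → Ingrid.
No chain forces Nora (or any of the others) ahead of Ingrid.
That's June, Marcus, Oliver, and Ravi — 4 in all.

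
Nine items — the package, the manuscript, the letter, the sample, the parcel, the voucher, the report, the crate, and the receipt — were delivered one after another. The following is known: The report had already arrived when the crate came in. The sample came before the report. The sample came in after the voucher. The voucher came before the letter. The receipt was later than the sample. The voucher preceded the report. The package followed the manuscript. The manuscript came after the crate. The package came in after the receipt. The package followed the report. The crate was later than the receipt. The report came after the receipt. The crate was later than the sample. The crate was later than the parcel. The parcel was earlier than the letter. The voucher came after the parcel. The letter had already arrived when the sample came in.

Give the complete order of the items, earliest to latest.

the parcel, the voucher, the letter, the sample, the receipt, the report, the crate, the manuscript, the package

The constraints fix every adjacent pair, so only one ordering works:
the parcel → the voucher → the letter → the sample → the receipt → the report → the crate → the manuscript → the package.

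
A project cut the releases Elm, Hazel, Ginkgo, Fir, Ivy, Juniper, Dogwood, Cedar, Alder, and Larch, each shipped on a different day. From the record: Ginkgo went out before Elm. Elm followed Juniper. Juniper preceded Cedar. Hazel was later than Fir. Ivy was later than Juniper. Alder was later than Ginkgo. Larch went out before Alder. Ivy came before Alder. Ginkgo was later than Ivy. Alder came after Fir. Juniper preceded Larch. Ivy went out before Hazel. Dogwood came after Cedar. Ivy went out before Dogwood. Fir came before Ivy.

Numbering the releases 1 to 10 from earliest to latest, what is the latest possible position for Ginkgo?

Ginkgo must come before Alder and Elm — 2 releases forced after it.
Everything else can be placed before Ginkgo in some valid order, so Ginkgo can sit as late as position 10 − 2 = 8.

8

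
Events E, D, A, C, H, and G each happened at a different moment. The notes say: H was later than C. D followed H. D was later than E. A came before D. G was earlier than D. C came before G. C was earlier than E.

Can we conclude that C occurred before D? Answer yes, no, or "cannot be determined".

Chain the constraints: C → G → D. Each link is directly stated, so C comes before D.

yes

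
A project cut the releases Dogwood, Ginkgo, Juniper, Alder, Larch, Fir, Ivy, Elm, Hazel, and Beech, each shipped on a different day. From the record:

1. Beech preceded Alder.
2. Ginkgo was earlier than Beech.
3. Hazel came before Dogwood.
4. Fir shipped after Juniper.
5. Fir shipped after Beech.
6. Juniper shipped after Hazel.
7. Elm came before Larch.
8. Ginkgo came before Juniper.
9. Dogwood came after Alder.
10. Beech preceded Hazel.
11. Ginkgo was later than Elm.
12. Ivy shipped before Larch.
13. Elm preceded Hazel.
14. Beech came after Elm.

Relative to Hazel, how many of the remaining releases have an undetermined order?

Forced before Hazel: Beech, Elm, and Ginkgo; forced after Hazel: Dogwood, Fir, and Juniper.
That leaves Alder, Ivy, and Larch with no forced order relative to Hazel — 3.

3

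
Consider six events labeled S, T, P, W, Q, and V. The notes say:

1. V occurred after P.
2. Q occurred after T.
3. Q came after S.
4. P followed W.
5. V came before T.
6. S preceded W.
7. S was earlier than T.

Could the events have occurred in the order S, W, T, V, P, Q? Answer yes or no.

no

The constraints require V before T, but in the proposed sequence T appears ahead of V. That one violation is enough.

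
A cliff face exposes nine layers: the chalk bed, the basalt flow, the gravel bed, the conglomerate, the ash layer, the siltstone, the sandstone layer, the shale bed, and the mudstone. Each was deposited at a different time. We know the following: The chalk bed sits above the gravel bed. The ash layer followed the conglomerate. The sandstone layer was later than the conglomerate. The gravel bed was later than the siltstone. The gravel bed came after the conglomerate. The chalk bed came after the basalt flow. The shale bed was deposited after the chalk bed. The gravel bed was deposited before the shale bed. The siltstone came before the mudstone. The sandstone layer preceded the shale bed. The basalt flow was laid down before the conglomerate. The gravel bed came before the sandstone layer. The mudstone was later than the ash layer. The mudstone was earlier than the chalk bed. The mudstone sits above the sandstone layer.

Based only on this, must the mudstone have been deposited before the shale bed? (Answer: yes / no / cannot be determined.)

Chain the constraints: the mudstone → the chalk bed → the shale bed. Each link is directly stated, so the mudstone comes before the shale bed.

yes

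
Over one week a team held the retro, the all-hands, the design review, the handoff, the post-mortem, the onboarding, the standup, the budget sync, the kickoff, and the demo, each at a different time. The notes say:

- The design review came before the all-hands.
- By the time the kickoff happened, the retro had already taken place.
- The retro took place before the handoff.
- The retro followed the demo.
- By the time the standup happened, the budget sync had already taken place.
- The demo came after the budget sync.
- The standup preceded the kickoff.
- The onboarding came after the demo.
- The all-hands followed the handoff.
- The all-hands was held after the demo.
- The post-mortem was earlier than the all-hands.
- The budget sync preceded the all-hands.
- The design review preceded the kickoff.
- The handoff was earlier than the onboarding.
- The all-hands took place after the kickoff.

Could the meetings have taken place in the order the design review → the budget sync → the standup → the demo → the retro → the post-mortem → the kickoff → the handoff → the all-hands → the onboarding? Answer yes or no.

Check each stated constraint against the proposed order — e.g. the budget sync is ahead of the all-hands; the design review is ahead of the all-hands. Every pair is in the required order; nothing is violated.

yes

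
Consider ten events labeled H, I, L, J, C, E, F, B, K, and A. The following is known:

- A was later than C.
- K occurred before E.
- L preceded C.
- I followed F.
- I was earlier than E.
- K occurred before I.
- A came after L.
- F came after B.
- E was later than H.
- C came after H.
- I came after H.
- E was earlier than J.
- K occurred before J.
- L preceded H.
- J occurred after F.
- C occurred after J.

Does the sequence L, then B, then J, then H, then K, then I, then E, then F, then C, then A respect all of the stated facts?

no

The constraints require F before I, but in the proposed sequence I appears ahead of F. That one violation is enough.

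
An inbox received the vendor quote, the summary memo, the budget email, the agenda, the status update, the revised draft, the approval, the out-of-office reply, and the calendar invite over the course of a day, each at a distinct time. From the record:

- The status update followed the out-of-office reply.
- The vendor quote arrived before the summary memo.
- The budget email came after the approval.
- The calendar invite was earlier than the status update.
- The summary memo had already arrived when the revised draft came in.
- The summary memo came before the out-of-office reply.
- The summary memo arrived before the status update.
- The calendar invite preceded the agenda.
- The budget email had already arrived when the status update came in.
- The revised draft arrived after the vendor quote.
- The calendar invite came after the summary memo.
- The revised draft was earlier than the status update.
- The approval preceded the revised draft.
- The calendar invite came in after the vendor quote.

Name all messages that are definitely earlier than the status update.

the approval, the budget email, the calendar invite, the out-of-office reply, the revised draft, the summary memo, the vendor quote

Directly stated before the status update: the budget email, the calendar invite, the out-of-office reply, the revised draft, and the summary memo.
The approval reaches the status update via the approval → the budget email → the status update.
The vendor quote reaches the status update via the vendor quote → the revised draft → the status update.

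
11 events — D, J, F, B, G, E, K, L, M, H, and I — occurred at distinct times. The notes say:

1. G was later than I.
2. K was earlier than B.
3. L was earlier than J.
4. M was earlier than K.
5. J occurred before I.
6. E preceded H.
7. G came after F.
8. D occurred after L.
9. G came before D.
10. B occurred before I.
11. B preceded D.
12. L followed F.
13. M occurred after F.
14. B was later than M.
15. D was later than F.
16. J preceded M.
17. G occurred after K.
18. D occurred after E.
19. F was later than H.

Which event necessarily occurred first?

E has a chain of constraints placing it before every other event, so E must be first.

E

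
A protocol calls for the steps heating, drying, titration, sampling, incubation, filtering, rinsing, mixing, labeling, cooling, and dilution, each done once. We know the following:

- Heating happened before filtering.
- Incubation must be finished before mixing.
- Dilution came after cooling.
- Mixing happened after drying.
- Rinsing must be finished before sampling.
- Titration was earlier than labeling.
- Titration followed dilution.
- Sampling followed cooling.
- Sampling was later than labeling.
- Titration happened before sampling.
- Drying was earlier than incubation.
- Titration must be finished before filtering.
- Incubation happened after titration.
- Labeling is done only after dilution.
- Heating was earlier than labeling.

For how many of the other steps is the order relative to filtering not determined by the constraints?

Forced before filtering: cooling, dilution, heating, and titration.
That leaves drying, incubation, labeling, mixing, rinsing, and sampling with no forced order relative to filtering — 6.

6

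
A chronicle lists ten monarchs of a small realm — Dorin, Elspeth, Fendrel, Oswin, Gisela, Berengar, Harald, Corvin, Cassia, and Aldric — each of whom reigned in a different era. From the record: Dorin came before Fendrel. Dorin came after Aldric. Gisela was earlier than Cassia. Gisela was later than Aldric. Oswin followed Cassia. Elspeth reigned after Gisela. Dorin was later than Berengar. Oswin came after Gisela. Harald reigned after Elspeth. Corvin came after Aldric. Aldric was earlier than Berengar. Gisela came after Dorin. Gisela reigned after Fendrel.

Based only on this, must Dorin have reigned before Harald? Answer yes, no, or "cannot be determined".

Chain the constraints: Dorin → Gisela → Elspeth → Harald. Each link is directly stated, so Dorin comes before Harald.

yes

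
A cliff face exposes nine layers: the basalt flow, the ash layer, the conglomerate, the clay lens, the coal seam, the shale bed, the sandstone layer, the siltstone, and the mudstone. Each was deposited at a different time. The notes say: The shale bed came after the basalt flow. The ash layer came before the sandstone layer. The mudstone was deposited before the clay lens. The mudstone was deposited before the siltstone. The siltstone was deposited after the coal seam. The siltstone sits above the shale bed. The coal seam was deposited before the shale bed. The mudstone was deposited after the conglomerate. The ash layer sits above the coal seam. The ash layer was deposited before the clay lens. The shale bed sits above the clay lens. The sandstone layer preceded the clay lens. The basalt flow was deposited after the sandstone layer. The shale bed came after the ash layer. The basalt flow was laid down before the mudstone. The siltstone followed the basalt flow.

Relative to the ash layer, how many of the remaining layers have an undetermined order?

1

Forced before the ash layer: the coal seam; forced after the ash layer: the basalt flow, the clay lens, the mudstone, the sandstone layer, the shale bed, and the siltstone.
That leaves the conglomerate with no forced order relative to the ash layer — 1.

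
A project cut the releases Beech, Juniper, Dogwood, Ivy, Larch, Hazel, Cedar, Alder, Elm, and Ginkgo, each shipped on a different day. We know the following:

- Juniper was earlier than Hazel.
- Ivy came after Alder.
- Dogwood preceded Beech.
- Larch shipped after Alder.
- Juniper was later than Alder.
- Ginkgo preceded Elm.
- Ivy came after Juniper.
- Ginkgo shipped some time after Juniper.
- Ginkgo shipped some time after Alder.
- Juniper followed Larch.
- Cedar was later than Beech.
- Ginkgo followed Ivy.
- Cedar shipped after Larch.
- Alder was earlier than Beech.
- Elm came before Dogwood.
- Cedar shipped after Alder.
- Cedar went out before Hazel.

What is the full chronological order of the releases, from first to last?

Alder, Larch, Juniper, Ivy, Ginkgo, Elm, Dogwood, Beech, Cedar, Hazel

The constraints fix every adjacent pair, so only one ordering works:
Alder → Larch → Juniper → Ivy → Ginkgo → Elm → Dogwood → Beech → Cedar → Hazel.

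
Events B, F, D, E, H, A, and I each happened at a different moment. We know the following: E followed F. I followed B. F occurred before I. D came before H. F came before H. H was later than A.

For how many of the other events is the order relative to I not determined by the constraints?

Forced before I: B and F.
That leaves A, D, E, and H with no forced order relative to I — 4.

4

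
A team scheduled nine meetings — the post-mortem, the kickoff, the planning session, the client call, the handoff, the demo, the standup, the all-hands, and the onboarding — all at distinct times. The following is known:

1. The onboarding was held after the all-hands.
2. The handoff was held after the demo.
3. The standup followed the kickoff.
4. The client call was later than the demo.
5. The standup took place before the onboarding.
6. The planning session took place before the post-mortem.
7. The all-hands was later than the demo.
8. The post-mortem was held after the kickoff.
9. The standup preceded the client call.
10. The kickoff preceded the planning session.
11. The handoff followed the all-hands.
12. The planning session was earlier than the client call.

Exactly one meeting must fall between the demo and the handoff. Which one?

the all-hands

Tracing the constraints gives the demo → the all-hands → the handoff, so the all-hands sits after the demo and before the handoff.
No other meeting is forced both after the demo and before the handoff.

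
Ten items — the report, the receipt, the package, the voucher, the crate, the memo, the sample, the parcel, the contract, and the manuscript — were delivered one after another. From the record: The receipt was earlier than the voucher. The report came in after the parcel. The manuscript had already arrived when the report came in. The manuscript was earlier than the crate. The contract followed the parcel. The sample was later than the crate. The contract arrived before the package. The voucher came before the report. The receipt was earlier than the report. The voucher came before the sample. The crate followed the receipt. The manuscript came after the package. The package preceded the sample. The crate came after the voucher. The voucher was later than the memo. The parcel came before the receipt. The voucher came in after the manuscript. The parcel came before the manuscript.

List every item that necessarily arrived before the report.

the contract, the manuscript, the memo, the package, the parcel, the receipt, the voucher

Directly stated before the report: the manuscript, the parcel, the receipt, and the voucher.
The contract reaches the report via the contract → the package → the manuscript → the report.
The memo reaches the report via the memo → the voucher → the report.
The package reaches the report via the package → the manuscript → the report.
No chain forces the crate (or any of the others) ahead of the report.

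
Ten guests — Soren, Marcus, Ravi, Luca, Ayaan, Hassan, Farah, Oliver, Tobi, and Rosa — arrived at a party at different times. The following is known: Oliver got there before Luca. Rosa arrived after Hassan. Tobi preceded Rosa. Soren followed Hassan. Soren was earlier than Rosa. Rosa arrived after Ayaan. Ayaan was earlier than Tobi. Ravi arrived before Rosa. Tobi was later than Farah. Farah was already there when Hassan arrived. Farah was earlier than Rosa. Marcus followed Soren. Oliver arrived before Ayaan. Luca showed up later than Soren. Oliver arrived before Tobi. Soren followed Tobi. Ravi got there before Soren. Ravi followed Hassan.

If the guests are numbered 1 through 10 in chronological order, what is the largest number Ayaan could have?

Ayaan must come before Luca, Marcus, Rosa, Soren, and Tobi — 5 guests forced after them.
Everything else can be placed before Ayaan in some valid order, so Ayaan can sit as late as position 10 − 5 = 5.

5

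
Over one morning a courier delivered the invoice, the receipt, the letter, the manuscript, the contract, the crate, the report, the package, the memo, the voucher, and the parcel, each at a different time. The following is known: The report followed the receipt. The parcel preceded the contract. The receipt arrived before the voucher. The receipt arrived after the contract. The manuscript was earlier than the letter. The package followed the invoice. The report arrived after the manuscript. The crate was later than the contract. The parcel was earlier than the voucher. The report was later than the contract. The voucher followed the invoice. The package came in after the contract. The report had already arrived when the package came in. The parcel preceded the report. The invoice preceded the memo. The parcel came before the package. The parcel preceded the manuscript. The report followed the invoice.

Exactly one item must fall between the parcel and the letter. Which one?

the manuscript

Tracing the constraints gives the parcel → the manuscript → the letter, so the manuscript sits after the parcel and before the letter.
No other item is forced both after the parcel and before the letter.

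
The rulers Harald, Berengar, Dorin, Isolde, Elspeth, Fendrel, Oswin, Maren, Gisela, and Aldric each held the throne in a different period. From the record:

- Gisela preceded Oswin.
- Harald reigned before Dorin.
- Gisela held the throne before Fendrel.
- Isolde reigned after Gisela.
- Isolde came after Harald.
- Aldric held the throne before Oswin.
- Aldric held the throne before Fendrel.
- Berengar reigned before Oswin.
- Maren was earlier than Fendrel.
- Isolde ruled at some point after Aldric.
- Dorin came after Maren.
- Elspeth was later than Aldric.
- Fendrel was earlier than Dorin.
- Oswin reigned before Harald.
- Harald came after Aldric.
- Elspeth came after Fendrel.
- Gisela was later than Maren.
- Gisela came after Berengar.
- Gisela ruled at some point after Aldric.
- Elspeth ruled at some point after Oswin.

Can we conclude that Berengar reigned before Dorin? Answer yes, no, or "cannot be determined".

Chain the constraints: Berengar → Oswin → Harald → Dorin. Each link is directly stated, so Berengar comes before Dorin.

yes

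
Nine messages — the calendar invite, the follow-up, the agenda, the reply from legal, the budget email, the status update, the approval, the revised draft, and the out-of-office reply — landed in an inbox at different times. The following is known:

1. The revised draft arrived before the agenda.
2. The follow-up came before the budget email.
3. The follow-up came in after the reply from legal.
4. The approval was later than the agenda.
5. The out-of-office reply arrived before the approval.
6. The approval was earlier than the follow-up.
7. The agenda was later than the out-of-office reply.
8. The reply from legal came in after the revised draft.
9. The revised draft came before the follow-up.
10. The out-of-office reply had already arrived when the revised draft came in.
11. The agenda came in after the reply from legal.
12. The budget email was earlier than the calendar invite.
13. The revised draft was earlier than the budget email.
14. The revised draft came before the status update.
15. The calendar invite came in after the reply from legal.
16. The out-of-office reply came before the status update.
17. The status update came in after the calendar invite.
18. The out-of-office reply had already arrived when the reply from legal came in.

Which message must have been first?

The out-of-office reply has a chain of constraints placing it before every other message, so the out-of-office reply must be first.

the out-of-office reply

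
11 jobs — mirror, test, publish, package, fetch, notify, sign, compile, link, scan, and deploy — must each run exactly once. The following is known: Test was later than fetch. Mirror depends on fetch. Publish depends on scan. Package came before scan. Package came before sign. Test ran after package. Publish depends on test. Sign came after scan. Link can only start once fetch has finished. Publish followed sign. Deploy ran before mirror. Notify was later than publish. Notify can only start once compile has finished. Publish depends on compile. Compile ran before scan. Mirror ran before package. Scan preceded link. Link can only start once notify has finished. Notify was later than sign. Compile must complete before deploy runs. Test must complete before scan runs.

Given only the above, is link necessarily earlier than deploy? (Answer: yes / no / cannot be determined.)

Tracing the constraints gives deploy → mirror → package → scan → link, so deploy must come before link.
That means link cannot be before deploy.

no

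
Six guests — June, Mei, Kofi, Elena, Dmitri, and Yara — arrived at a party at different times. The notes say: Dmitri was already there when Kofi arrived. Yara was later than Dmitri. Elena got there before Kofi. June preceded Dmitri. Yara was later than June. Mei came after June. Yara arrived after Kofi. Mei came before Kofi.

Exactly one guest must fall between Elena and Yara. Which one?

Kofi

Tracing the constraints gives Elena → Kofi → Yara, so Kofi sits after Elena and before Yara.
No other guest is forced both after Elena and before Yara.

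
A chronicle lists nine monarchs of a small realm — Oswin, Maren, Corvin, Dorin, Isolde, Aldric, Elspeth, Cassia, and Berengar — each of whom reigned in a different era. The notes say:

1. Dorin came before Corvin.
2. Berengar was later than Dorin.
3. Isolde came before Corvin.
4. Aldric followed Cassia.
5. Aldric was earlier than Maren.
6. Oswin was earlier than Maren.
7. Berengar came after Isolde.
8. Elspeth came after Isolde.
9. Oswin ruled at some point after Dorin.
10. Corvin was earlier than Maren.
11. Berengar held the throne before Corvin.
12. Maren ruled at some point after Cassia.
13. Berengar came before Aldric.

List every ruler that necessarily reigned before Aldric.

Directly stated before Aldric: Berengar and Cassia.
Dorin reaches Aldric via Dorin → Berengar → Aldric.
Isolde reaches Aldric via Isolde → Berengar → Aldric.
No chain forces Elspeth (or any of the others) ahead of Aldric.

Berengar, Cassia, Dorin, Isolde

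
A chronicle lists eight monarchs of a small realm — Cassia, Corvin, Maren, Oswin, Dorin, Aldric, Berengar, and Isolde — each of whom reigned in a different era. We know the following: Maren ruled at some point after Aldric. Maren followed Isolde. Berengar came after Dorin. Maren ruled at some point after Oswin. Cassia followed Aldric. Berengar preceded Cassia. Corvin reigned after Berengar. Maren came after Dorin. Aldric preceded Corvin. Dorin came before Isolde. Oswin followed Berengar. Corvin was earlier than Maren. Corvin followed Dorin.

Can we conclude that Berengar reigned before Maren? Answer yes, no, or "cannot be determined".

Chain the constraints: Berengar → Corvin → Maren. Each link is directly stated, so Berengar comes before Maren.

yes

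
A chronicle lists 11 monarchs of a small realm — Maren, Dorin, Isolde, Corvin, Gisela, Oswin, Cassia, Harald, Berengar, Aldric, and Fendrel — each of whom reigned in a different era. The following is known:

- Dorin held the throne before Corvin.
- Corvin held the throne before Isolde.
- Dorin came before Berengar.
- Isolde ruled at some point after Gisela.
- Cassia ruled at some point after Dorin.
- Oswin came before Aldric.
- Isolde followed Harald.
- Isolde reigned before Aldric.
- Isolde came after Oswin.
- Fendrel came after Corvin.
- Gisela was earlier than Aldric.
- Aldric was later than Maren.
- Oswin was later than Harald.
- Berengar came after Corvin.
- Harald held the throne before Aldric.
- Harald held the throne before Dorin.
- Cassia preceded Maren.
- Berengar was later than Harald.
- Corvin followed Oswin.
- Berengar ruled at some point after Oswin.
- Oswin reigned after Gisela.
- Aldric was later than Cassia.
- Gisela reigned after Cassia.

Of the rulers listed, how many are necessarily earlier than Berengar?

Directly stated before Berengar: Corvin, Dorin, Harald, and Oswin.
Cassia reaches Berengar via Cassia → Gisela → Oswin → Berengar.
Gisela reaches Berengar via Gisela → Oswin → Berengar.
That's Cassia, Corvin, Dorin, Gisela, Harald, and Oswin — 6 in all.

6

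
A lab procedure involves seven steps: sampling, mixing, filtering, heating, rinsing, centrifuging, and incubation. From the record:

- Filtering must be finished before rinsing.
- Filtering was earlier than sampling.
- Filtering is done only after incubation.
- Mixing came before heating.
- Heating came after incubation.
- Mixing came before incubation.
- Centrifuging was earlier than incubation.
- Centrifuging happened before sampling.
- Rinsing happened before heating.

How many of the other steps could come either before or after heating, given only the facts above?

Forced before heating: centrifuging, filtering, incubation, mixing, and rinsing.
That leaves sampling with no forced order relative to heating — 1.

1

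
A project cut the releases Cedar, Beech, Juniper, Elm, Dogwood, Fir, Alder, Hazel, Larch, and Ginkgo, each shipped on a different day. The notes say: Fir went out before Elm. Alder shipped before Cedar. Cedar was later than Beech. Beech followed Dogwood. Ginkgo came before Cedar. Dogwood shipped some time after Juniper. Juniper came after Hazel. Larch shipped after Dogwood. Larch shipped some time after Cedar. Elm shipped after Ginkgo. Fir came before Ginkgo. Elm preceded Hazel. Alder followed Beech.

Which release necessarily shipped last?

Every other release has a chain of constraints placing it before Larch, so Larch is last.

Larch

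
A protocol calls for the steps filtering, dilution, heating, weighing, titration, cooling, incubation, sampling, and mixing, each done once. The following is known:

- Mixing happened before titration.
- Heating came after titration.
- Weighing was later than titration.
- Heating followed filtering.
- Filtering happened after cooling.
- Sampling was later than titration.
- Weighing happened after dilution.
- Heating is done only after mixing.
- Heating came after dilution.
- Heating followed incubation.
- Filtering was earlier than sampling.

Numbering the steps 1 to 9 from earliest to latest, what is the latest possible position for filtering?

7

Filtering must come before heating and sampling — 2 steps forced after it.
Everything else can be placed before filtering in some valid order, so filtering can sit as late as position 9 − 2 = 7.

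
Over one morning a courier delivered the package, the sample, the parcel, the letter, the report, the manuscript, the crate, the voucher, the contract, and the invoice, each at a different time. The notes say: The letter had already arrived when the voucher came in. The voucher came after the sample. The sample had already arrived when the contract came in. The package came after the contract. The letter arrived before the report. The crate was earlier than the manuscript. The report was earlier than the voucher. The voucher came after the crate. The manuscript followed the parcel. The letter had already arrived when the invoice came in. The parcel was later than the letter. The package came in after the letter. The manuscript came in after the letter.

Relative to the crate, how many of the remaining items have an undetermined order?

Forced after the crate: the manuscript and the voucher.
That leaves the contract, the invoice, the letter, the package, the parcel, the report, and the sample with no forced order relative to the crate — 7.

7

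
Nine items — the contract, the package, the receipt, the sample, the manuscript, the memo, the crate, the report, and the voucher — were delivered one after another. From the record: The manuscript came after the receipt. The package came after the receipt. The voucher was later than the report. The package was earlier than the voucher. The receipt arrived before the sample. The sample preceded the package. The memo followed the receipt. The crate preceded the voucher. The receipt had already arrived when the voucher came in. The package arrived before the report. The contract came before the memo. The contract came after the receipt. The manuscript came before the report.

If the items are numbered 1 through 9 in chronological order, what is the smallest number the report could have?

5

The manuscript, the package, the receipt, and the sample must all come before the report — 4 forced predecessors.
Nothing else is forced ahead of the report, so its earliest slot is position 4 + 1 = 5.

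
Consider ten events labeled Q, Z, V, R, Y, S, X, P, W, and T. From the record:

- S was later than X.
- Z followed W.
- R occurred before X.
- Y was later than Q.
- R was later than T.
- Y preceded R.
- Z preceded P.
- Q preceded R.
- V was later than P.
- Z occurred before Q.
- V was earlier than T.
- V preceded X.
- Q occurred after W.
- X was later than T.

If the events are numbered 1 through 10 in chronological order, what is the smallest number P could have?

W and Z must both come before P — 2 forced predecessors.
Nothing else is forced ahead of P, so its earliest slot is position 2 + 1 = 3.

3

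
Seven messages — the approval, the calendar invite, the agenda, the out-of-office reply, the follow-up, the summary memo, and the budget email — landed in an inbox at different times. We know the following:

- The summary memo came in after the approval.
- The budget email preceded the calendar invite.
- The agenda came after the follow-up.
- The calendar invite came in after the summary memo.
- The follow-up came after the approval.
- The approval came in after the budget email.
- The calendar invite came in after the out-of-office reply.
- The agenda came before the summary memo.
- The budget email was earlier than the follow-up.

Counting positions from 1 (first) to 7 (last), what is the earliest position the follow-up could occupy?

The approval and the budget email must both come before the follow-up — 2 forced predecessors.
Nothing else is forced ahead of the follow-up, so its earliest slot is position 2 + 1 = 3.

3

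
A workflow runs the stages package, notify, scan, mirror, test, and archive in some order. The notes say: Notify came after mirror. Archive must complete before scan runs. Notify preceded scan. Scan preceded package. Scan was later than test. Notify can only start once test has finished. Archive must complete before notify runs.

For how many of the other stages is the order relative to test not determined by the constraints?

2

Forced after test: notify, package, and scan.
That leaves archive and mirror with no forced order relative to test — 2.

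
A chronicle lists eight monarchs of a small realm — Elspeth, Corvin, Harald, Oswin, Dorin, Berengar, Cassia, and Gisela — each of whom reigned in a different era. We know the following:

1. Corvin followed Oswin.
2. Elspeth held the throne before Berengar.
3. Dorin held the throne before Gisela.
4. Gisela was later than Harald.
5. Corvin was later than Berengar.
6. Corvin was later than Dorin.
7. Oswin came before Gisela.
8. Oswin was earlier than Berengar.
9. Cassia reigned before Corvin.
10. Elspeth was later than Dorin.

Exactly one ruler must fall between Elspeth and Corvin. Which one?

Tracing the constraints gives Elspeth → Berengar → Corvin, so Berengar sits after Elspeth and before Corvin.
No other ruler is forced both after Elspeth and before Corvin.

Berengar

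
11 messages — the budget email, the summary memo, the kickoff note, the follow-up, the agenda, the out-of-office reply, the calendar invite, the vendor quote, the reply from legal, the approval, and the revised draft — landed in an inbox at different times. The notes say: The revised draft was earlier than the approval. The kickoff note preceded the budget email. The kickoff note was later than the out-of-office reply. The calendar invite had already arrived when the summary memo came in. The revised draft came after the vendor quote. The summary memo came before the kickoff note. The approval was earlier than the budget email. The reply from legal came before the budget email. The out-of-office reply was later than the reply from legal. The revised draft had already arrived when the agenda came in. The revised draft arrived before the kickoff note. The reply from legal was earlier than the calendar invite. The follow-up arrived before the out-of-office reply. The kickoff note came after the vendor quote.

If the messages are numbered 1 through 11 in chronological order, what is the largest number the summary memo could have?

9

The summary memo must come before the budget email and the kickoff note — 2 messages forced after it.
Everything else can be placed before the summary memo in some valid order, so the summary memo can sit as late as position 11 − 2 = 9.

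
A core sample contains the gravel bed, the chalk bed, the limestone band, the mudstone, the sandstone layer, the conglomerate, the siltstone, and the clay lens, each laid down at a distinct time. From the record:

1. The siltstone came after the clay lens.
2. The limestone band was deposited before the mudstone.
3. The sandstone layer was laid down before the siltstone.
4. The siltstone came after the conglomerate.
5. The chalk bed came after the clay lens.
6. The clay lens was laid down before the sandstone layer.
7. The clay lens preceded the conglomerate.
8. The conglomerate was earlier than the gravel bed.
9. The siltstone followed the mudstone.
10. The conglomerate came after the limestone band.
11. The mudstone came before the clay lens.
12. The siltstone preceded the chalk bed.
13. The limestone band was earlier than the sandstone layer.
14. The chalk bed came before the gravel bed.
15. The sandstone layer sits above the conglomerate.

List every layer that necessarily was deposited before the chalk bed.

the clay lens, the conglomerate, the limestone band, the mudstone, the sandstone layer, the siltstone

Directly stated before the chalk bed: the clay lens and the siltstone.
The conglomerate reaches the chalk bed via the conglomerate → the siltstone → the chalk bed.
The limestone band reaches the chalk bed via the limestone band → the mudstone → the siltstone → the chalk bed.
The mudstone reaches the chalk bed via the mudstone → the siltstone → the chalk bed.
Likewise the sandstone layer reaches the chalk bed by chaining the stated constraints.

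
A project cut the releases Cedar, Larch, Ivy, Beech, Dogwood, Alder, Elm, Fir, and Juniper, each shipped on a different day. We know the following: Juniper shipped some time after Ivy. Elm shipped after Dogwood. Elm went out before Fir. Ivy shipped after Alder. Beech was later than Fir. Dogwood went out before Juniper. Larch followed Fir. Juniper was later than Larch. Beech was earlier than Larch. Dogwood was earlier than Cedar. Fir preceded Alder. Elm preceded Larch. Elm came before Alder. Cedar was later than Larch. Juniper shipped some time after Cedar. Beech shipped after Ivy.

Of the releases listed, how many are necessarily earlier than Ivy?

Directly stated before Ivy: Alder.
Dogwood reaches Ivy via Dogwood → Elm → Alder → Ivy.
Elm reaches Ivy via Elm → Alder → Ivy.
Fir reaches Ivy via Fir → Alder → Ivy.
That's Alder, Dogwood, Elm, and Fir — 4 in all.

4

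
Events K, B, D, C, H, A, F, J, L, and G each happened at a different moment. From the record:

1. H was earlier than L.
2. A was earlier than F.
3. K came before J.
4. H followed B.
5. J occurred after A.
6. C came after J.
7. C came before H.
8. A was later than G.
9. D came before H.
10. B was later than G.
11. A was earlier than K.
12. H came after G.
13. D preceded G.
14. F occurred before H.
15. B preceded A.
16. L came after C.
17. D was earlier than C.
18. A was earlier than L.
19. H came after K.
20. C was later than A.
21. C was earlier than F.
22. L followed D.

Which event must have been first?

D has a chain of constraints placing it before every other event, so D must be first.

D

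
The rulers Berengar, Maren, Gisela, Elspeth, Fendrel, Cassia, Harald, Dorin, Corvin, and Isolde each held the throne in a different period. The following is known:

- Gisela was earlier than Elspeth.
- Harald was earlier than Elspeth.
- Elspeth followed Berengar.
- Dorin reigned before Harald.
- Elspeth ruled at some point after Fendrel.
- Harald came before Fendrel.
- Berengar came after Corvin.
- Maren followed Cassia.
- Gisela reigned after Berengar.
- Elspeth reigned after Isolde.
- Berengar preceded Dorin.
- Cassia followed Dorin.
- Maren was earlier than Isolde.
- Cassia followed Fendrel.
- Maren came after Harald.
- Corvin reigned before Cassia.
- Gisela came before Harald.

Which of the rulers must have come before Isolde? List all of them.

Directly stated before Isolde: Maren.
Berengar reaches Isolde via Berengar → Gisela → Harald → Maren → Isolde.
Cassia reaches Isolde via Cassia → Maren → Isolde.
Corvin reaches Isolde via Corvin → Cassia → Maren → Isolde.
Likewise Dorin, Fendrel, Gisela, and Harald each reach Isolde by chaining the stated constraints.

Berengar, Cassia, Corvin, Dorin, Fendrel, Gisela, Harald, Maren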